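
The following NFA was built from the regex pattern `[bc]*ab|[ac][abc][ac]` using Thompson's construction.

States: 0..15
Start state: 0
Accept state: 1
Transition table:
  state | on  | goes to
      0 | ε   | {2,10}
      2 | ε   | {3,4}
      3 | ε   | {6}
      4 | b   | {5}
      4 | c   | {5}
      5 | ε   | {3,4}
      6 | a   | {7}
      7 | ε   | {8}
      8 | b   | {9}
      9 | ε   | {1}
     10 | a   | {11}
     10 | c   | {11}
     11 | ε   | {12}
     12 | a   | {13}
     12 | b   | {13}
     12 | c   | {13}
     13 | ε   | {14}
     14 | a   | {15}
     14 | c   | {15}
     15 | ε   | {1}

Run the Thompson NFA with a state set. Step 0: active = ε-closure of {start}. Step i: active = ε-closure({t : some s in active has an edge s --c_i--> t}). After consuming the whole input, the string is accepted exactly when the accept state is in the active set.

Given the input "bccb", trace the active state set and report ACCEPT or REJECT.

Answer: REJECT

Trace:
start: ε-closure({0}) = {0,2,3,4,6,10}
'b' @ 1: {3,4,5,6}
'c' @ 2: {3,4,5,6}
'c' @ 3: {3,4,5,6}
'b' @ 4: {3,4,5,6}
after full input: {3,4,5,6}  (accept=1 not in)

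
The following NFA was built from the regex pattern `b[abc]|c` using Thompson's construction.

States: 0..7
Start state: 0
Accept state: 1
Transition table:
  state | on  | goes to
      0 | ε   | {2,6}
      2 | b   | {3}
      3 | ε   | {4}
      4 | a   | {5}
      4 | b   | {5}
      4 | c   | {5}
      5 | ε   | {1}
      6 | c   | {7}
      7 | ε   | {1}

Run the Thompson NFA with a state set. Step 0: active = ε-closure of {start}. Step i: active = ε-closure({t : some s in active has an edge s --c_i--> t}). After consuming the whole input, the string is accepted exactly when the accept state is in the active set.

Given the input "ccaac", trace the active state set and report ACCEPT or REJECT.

initial (ε-close {0}): {0,2,6}
'c' @ 1: {1,7}  ✓accept
'c' @ 2: {}  — no active states
rest 'aac' ignored (set empty)
after full input: {}  (accept=1 not in)

Answer: REJECT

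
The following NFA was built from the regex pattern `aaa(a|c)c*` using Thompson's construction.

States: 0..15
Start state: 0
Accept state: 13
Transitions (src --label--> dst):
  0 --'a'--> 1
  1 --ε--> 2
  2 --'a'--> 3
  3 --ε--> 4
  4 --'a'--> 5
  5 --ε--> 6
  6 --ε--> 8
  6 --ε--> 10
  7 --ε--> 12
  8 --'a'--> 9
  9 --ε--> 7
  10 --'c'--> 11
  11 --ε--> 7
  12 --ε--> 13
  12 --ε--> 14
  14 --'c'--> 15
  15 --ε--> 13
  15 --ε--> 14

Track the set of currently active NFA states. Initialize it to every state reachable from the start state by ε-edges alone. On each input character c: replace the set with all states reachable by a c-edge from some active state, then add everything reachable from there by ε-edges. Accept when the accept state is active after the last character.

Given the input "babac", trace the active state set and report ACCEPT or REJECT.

Answer: REJECT

Derivation:
S₀ = ε-closure({0}) = {0}
'b' @ 1: {}  — state set empty
rest 'abac' ignored (set empty)
final: {}; accept 13 not in set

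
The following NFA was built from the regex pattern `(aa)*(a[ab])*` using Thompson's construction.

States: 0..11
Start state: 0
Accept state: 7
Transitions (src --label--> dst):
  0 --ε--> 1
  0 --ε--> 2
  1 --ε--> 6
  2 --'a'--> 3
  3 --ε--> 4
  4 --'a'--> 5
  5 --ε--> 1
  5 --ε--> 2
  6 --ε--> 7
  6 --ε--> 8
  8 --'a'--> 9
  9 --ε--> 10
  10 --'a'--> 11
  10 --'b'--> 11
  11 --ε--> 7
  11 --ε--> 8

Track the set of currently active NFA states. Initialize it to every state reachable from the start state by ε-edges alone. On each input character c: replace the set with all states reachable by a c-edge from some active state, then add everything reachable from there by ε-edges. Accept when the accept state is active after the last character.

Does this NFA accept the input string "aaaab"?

Answer: REJECT

Steps:
S₀ = ε-closure({0}) = {0,1,2,6,7,8}
'a' @ 1: {3,4,9,10}
'a' @ 2: {1,2,5,6,7,8,11}  [accepting]
'a' @ 3: {3,4,9,10}
'a' @ 4: {1,2,5,6,7,8,11}  [accepting]
'b' @ 5: {}  — dead — no transitions
end set {} — state 7 not in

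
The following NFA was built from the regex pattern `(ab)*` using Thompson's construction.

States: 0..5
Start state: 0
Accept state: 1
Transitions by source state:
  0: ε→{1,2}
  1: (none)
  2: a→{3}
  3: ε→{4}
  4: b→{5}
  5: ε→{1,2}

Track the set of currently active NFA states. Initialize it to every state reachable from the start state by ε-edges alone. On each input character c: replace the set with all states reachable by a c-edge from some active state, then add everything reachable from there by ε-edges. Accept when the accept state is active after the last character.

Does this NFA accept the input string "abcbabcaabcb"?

Answer: REJECT

Derivation:
start: ε-closure({0}) = {0,1,2}
'a' @ 1: {3,4}
'b' @ 2: {1,2,5}  (accept∈set)
'c' @ 3: {}  — dead — no transitions
rest 'babcaabcb' ignored (set empty)
final: {}; accept 1 not in set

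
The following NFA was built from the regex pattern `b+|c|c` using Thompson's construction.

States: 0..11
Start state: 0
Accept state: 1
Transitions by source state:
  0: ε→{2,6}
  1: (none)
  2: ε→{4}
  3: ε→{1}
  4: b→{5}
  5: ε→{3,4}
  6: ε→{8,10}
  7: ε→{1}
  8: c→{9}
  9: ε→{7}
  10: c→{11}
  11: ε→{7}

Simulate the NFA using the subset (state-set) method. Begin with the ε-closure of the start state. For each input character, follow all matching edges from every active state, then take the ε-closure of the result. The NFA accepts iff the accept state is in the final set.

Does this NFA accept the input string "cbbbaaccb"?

Answer: REJECT

Trace:
start: ε-closure({0}) = {0,2,4,6,8,10}
'c' @ 1: {1,7,9,11}  [accepting]
'b' @ 2: {}  — dead — no transitions
rest 'bbaaccb' ignored (set empty)
after full input: {}  (accept=1 not in)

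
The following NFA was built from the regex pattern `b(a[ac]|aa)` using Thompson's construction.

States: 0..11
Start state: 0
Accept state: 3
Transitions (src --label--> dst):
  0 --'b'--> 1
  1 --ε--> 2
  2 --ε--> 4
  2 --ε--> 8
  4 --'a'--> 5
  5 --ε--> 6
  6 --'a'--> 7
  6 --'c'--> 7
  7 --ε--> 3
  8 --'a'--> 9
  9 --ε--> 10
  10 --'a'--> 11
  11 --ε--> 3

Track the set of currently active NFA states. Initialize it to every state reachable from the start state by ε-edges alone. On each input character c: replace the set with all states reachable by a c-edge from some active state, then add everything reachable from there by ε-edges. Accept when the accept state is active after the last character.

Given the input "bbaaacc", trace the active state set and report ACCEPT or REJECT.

Answer: REJECT

Trace:
S₀ = ε-closure({0}) = {0}
'b' @ 1: {1,2,4,8}
'b' @ 2: {}  — no active states
rest 'aaacc' ignored (set empty)
end set {} — state 3 not in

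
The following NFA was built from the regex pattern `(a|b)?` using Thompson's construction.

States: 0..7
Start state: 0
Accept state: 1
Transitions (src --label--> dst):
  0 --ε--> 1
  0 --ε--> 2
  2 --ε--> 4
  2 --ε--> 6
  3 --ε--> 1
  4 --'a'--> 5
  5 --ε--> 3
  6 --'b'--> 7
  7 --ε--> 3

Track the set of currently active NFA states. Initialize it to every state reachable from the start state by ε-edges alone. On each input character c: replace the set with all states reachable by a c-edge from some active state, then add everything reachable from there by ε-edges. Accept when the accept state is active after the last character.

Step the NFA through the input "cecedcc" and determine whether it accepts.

start: ε-closure({0}) = {0,1,2,4,6}
'c' @ 1: {}  — state set empty
rest 'ecedcc' ignored (set empty)
final: {}; accept 1 not in set

Answer: REJECT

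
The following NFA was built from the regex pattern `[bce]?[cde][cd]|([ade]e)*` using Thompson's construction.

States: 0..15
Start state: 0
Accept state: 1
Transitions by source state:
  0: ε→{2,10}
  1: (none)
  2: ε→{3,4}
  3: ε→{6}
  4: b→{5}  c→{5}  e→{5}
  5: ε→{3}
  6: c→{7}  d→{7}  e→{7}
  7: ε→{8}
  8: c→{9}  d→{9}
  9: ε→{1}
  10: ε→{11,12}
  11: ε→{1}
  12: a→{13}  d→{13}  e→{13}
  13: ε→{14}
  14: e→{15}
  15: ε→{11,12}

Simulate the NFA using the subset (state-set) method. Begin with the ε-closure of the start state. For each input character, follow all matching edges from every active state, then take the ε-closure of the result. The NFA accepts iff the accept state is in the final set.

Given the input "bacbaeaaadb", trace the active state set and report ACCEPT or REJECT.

Answer: REJECT

Derivation:
start: ε-closure({0}) = {0,1,2,3,4,6,10,11,12}
'b' @ 1: {3,5,6}
'a' @ 2: {}  — no active states
rest 'cbaeaaadb' ignored (set empty)
final: {}; accept 1 not in set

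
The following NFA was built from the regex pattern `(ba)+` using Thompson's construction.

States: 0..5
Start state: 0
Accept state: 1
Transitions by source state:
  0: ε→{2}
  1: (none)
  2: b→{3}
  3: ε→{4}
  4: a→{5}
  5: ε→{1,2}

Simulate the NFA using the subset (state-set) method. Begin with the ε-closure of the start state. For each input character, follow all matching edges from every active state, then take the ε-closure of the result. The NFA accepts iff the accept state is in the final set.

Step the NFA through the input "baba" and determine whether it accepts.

Answer: ACCEPT

Trace:
S₀ = ε-closure({0}) = {0,2}
'b' @ 1: {3,4}
'a' @ 2: {1,2,5}  (accept∈set)
'b' @ 3: {3,4}
'a' @ 4: {1,2,5}  (accept∈set)
final: {1,2,5}; accept 1 in set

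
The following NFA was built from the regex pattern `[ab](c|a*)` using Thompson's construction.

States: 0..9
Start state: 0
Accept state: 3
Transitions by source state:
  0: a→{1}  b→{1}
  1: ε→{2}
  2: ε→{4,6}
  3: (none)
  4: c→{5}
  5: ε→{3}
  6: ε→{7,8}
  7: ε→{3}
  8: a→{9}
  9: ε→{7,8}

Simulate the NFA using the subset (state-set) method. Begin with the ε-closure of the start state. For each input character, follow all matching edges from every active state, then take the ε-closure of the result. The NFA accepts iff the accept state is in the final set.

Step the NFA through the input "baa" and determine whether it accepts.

S₀ = ε-closure({0}) = {0}
'b' @ 1: {1,2,3,4,6,7,8}  [accepting]
'a' @ 2: {3,7,8,9}  [accepting]
'a' @ 3: {3,7,8,9}  [accepting]
after full input: {3,7,8,9}  (accept=3 in)

Answer: ACCEPT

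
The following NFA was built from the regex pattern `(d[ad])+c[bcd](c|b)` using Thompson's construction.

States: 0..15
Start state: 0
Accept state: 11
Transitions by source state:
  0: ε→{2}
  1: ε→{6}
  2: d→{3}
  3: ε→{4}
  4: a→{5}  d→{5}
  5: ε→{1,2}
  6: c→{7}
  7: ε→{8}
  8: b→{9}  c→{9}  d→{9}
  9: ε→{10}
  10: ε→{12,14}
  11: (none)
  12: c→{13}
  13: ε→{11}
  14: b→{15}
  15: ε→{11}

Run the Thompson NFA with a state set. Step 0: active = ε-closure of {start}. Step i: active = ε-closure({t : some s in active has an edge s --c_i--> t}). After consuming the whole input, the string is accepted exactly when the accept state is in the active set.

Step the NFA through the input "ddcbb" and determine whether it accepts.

Answer: ACCEPT

Steps:
initial (ε-close {0}): {0,2}
'd' @ 1: {3,4}
'd' @ 2: {1,2,5,6}
'c' @ 3: {7,8}
'b' @ 4: {9,10,12,14}
'b' @ 5: {11,15}  [accepting]
end set {11,15} — state 11 in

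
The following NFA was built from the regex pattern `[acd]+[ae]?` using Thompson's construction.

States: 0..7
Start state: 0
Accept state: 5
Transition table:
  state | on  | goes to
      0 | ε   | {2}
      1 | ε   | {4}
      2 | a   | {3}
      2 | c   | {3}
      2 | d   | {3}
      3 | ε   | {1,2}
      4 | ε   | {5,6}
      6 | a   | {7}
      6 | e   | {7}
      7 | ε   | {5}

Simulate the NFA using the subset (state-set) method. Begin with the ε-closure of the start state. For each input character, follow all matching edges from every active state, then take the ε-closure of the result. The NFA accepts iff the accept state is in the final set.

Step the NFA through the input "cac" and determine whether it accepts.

start: ε-closure({0}) = {0,2}
'c' @ 1: {1,2,3,4,5,6}  ✓accept
'a' @ 2: {1,2,3,4,5,6,7}  ✓accept
'c' @ 3: {1,2,3,4,5,6}  ✓accept
after full input: {1,2,3,4,5,6}  (accept=5 in)

Answer: ACCEPT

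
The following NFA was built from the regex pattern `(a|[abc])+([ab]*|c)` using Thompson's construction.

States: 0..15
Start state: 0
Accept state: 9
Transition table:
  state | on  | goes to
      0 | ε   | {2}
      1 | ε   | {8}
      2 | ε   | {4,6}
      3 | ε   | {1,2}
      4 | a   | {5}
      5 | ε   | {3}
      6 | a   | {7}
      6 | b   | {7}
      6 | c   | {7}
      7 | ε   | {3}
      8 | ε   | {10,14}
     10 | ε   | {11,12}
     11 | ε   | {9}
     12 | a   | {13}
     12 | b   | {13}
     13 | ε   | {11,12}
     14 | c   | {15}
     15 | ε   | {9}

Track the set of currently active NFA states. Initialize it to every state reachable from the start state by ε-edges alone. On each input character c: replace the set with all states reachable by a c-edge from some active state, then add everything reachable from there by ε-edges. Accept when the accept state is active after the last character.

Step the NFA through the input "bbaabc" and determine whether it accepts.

S₀ = ε-closure({0}) = {0,2,4,6}
'b' @ 1: {1,2,3,4,6,7,8,9,10,11,12,14}  (accept∈set)
'b' @ 2: {1,2,3,4,6,7,8,9,10,11,12,13,14}  (accept∈set)
'a' @ 3: {1,2,3,4,5,6,7,8,9,10,11,12,13,14}  (accept∈set)
'a' @ 4: {1,2,3,4,5,6,7,8,9,10,11,12,13,14}  (accept∈set)
'b' @ 5: {1,2,3,4,6,7,8,9,10,11,12,13,14}  (accept∈set)
'c' @ 6: {1,2,3,4,6,7,8,9,10,11,12,14,15}  (accept∈set)
final: {1,2,3,4,6,7,8,9,10,11,12,14,15}; accept 9 in set

Answer: ACCEPT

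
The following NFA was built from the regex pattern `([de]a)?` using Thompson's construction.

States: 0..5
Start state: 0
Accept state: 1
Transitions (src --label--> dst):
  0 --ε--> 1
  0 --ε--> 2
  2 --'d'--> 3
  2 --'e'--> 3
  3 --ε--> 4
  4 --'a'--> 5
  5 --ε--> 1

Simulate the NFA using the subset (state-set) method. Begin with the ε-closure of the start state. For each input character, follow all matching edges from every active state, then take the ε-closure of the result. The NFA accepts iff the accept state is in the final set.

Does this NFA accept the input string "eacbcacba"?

start: ε-closure({0}) = {0,1,2}
'e' @ 1: {3,4}
'a' @ 2: {1,5}  [accepting]
'c' @ 3: {}  — state set empty
rest 'bcacba' ignored (set empty)
final: {}; accept 1 not in set

Answer: REJECT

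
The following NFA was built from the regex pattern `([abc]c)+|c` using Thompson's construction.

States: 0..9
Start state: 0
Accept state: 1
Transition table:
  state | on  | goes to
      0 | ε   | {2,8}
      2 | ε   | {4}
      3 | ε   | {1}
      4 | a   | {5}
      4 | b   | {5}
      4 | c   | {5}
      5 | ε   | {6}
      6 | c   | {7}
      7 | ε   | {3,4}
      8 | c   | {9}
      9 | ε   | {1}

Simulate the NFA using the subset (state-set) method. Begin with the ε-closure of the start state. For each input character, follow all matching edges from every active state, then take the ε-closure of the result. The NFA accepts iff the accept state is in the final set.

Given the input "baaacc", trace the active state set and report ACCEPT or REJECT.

Answer: REJECT

Derivation:
start: ε-closure({0}) = {0,2,4,8}
'b' @ 1: {5,6}
'a' @ 2: {}  — dead — no transitions
rest 'aacc' ignored (set empty)
final: {}; accept 1 not in set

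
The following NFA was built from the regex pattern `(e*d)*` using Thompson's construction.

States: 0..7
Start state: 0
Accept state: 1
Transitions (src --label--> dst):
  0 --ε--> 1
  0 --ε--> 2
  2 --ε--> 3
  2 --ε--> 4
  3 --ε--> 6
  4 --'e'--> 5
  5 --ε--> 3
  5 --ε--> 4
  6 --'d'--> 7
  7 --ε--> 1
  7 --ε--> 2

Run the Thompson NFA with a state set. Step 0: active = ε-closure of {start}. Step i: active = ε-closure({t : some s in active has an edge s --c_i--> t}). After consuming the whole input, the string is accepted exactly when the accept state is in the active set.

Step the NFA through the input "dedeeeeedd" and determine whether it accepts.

Answer: ACCEPT

Trace:
start: ε-closure({0}) = {0,1,2,3,4,6}
'd' @ 1: {1,2,3,4,6,7}  [accepting]
'e' @ 2: {3,4,5,6}
'd' @ 3: {1,2,3,4,6,7}  [accepting]
'e' @ 4: {3,4,5,6}
'e' @ 5: {3,4,5,6}
'e' @ 6: {3,4,5,6}
'e' @ 7: {3,4,5,6}
'e' @ 8: {3,4,5,6}
'd' @ 9: {1,2,3,4,6,7}  [accepting]
'd' @ 10: {1,2,3,4,6,7}  [accepting]
end set {1,2,3,4,6,7} — state 1 in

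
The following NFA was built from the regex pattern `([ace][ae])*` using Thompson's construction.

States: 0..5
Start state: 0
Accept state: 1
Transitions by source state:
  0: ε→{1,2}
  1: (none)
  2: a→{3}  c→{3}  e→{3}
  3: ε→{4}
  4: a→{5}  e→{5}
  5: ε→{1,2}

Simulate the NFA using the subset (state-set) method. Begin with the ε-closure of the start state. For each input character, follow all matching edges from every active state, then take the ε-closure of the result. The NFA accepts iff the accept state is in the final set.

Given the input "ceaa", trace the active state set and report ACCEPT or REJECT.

initial (ε-close {0}): {0,1,2}
'c' @ 1: {3,4}
'e' @ 2: {1,2,5}  (accept∈set)
'a' @ 3: {3,4}
'a' @ 4: {1,2,5}  (accept∈set)
after full input: {1,2,5}  (accept=1 in)

Answer: ACCEPT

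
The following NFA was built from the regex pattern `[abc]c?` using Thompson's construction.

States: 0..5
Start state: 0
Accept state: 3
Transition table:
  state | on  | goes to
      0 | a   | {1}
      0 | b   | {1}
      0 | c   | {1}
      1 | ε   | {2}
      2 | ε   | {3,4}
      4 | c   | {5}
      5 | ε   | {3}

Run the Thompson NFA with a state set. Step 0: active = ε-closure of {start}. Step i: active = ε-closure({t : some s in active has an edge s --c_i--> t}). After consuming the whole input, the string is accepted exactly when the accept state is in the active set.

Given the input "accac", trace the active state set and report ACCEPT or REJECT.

initial (ε-close {0}): {0}
'a' @ 1: {1,2,3,4}  [accepting]
'c' @ 2: {3,5}  [accepting]
'c' @ 3: {}  — dead — no transitions
rest 'ac' ignored (set empty)
end set {} — state 3 not in

Answer: REJECT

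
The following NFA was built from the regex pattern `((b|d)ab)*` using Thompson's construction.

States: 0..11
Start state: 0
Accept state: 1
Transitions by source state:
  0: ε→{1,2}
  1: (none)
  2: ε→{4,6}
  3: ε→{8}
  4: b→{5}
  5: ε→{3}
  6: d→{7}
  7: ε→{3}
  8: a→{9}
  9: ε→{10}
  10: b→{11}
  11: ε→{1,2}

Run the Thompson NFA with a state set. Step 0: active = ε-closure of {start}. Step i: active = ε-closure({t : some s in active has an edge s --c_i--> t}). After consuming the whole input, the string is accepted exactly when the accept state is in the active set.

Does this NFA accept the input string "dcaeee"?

Answer: REJECT

Trace:
start: ε-closure({0}) = {0,1,2,4,6}
'd' @ 1: {3,7,8}
'c' @ 2: {}  — state set empty
rest 'aeee' ignored (set empty)
after full input: {}  (accept=1 not in)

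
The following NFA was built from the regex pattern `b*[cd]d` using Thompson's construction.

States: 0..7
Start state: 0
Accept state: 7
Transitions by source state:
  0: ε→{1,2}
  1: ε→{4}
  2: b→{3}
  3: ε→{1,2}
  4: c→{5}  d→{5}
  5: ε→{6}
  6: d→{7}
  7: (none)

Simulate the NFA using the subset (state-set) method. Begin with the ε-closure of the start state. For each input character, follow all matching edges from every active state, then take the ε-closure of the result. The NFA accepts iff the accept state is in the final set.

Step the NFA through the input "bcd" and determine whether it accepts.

Answer: ACCEPT

Derivation:
S₀ = ε-closure({0}) = {0,1,2,4}
'b' @ 1: {1,2,3,4}
'c' @ 2: {5,6}
'd' @ 3: {7}  [accepting]
final: {7}; accept 7 in set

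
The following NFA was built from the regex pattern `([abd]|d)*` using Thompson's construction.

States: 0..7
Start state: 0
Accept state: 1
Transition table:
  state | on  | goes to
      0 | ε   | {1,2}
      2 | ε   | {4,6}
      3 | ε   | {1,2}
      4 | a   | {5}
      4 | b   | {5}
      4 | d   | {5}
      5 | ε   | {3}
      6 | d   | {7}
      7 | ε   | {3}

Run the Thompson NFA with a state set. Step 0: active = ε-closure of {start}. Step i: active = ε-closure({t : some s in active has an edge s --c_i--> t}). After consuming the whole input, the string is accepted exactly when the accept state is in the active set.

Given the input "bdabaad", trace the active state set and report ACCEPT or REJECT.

Answer: ACCEPT

Steps:
initial (ε-close {0}): {0,1,2,4,6}
'b' @ 1: {1,2,3,4,5,6}  (accept∈set)
'd' @ 2: {1,2,3,4,5,6,7}  (accept∈set)
'a' @ 3: {1,2,3,4,5,6}  (accept∈set)
'b' @ 4: {1,2,3,4,5,6}  (accept∈set)
'a' @ 5: {1,2,3,4,5,6}  (accept∈set)
'a' @ 6: {1,2,3,4,5,6}  (accept∈set)
'd' @ 7: {1,2,3,4,5,6,7}  (accept∈set)
after full input: {1,2,3,4,5,6,7}  (accept=1 in)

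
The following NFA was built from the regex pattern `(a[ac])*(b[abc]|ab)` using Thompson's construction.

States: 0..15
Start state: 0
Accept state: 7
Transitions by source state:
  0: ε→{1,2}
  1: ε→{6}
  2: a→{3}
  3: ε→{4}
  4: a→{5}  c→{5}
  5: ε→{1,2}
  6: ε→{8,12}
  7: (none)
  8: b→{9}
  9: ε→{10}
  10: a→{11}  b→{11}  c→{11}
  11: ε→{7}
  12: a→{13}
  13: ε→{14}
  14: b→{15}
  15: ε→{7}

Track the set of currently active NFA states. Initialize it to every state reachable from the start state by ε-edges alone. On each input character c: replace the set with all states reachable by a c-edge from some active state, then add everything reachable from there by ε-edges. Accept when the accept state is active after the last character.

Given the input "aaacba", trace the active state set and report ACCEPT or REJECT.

Answer: ACCEPT

Trace:
S₀ = ε-closure({0}) = {0,1,2,6,8,12}
'a' @ 1: {3,4,13,14}
'a' @ 2: {1,2,5,6,8,12}
'a' @ 3: {3,4,13,14}
'c' @ 4: {1,2,5,6,8,12}
'b' @ 5: {9,10}
'a' @ 6: {7,11}  [accepting]
final: {7,11}; accept 7 in set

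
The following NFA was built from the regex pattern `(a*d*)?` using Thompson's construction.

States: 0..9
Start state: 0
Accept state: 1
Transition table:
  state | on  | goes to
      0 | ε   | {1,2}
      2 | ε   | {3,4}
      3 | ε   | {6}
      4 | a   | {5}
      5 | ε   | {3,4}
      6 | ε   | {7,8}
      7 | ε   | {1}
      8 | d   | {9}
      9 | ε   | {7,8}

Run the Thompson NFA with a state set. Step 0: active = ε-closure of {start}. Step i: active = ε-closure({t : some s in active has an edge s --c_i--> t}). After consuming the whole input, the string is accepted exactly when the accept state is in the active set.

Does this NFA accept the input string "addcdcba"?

start: ε-closure({0}) = {0,1,2,3,4,6,7,8}
'a' @ 1: {1,3,4,5,6,7,8}  ✓accept
'd' @ 2: {1,7,8,9}  ✓accept
'd' @ 3: {1,7,8,9}  ✓accept
'c' @ 4: {}  — no active states
rest 'dcba' ignored (set empty)
end set {} — state 1 not in

Answer: REJECT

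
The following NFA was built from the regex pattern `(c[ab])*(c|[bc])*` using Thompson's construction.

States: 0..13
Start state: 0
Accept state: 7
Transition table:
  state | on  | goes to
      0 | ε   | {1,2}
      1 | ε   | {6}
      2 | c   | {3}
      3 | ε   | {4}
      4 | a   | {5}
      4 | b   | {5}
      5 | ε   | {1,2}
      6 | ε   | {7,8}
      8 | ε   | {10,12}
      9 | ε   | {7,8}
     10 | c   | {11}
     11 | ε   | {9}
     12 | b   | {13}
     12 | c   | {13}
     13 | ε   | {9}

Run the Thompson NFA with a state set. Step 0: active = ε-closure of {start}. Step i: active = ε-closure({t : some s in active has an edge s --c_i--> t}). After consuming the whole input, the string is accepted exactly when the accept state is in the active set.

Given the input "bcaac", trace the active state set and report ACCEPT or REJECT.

Answer: REJECT

Trace:
initial (ε-close {0}): {0,1,2,6,7,8,10,12}
'b' @ 1: {7,8,9,10,12,13}  (accept∈set)
'c' @ 2: {7,8,9,10,11,12,13}  (accept∈set)
'a' @ 3: {}  — dead — no transitions
rest 'ac' ignored (set empty)
after full input: {}  (accept=7 not in)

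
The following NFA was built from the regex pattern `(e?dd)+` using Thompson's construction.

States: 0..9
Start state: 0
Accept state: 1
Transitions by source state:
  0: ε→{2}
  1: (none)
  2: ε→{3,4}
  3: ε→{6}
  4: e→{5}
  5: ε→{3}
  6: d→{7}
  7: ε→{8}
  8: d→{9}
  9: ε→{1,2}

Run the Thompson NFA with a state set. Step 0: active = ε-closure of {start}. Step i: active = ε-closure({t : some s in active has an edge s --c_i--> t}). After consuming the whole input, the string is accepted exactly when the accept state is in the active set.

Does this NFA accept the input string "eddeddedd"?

S₀ = ε-closure({0}) = {0,2,3,4,6}
'e' @ 1: {3,5,6}
'd' @ 2: {7,8}
'd' @ 3: {1,2,3,4,6,9}  [accepting]
'e' @ 4: {3,5,6}
'd' @ 5: {7,8}
'd' @ 6: {1,2,3,4,6,9}  [accepting]
'e' @ 7: {3,5,6}
'd' @ 8: {7,8}
'd' @ 9: {1,2,3,4,6,9}  [accepting]
final: {1,2,3,4,6,9}; accept 1 in set

Answer: ACCEPT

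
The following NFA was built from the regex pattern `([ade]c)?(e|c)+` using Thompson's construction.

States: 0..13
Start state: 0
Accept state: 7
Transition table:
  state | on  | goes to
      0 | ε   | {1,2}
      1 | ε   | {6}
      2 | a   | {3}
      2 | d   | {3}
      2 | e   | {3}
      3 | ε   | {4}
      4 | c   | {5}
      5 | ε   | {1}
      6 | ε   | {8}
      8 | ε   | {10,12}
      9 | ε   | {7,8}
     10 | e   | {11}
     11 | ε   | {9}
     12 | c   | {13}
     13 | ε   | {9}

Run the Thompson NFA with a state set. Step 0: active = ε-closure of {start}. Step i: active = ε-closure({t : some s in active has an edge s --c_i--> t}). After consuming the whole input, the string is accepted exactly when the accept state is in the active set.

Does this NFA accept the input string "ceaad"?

start: ε-closure({0}) = {0,1,2,6,8,10,12}
'c' @ 1: {7,8,9,10,12,13}  [accepting]
'e' @ 2: {7,8,9,10,11,12}  [accepting]
'a' @ 3: {}  — dead — no transitions
rest 'ad' ignored (set empty)
end set {} — state 7 not in

Answer: REJECT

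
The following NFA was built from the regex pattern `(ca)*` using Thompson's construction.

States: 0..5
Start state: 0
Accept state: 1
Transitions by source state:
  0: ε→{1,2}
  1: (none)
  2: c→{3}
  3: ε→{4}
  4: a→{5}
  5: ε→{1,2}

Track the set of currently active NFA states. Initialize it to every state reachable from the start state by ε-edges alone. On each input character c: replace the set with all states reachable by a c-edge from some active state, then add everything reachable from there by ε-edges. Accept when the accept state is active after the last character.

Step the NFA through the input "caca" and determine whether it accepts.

start: ε-closure({0}) = {0,1,2}
'c' @ 1: {3,4}
'a' @ 2: {1,2,5}  ✓accept
'c' @ 3: {3,4}
'a' @ 4: {1,2,5}  ✓accept
end set {1,2,5} — state 1 in

Answer: ACCEPT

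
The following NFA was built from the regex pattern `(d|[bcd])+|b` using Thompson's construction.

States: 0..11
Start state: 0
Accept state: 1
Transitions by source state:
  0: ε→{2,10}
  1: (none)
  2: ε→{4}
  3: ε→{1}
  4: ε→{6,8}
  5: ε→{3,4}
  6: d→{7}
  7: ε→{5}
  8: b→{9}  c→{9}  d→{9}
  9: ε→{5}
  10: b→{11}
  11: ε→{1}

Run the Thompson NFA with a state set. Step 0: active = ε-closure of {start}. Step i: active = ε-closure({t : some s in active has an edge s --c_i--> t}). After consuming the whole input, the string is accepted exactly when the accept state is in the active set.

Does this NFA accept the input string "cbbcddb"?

start: ε-closure({0}) = {0,2,4,6,8,10}
'c' @ 1: {1,3,4,5,6,8,9}  ✓accept
'b' @ 2: {1,3,4,5,6,8,9}  ✓accept
'b' @ 3: {1,3,4,5,6,8,9}  ✓accept
'c' @ 4: {1,3,4,5,6,8,9}  ✓accept
'd' @ 5: {1,3,4,5,6,7,8,9}  ✓accept
'd' @ 6: {1,3,4,5,6,7,8,9}  ✓accept
'b' @ 7: {1,3,4,5,6,8,9}  ✓accept
final: {1,3,4,5,6,8,9}; accept 1 in set

Answer: ACCEPT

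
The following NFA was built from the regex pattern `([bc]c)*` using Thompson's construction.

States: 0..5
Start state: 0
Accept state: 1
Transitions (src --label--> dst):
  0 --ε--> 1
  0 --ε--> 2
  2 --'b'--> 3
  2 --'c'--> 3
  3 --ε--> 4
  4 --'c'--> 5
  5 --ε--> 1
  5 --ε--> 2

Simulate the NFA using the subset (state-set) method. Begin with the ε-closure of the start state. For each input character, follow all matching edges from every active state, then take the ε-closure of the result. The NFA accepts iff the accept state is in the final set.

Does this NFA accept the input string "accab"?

S₀ = ε-closure({0}) = {0,1,2}
'a' @ 1: {}  — dead — no transitions
rest 'ccab' ignored (set empty)
after full input: {}  (accept=1 not in)

Answer: REJECT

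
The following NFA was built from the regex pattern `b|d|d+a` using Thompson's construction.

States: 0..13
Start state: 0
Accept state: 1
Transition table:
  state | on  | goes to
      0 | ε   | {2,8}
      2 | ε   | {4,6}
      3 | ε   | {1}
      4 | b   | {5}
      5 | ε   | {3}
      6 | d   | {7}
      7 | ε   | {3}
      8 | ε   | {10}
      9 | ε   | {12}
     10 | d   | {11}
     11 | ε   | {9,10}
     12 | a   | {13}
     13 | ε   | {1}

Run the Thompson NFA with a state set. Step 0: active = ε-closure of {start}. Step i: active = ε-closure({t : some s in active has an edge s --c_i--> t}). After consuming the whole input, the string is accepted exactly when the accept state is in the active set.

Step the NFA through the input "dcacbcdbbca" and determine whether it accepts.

Answer: REJECT

Derivation:
S₀ = ε-closure({0}) = {0,2,4,6,8,10}
'd' @ 1: {1,3,7,9,10,11,12}  (accept∈set)
'c' @ 2: {}  — no active states
rest 'acbcdbbca' ignored (set empty)
after full input: {}  (accept=1 not in)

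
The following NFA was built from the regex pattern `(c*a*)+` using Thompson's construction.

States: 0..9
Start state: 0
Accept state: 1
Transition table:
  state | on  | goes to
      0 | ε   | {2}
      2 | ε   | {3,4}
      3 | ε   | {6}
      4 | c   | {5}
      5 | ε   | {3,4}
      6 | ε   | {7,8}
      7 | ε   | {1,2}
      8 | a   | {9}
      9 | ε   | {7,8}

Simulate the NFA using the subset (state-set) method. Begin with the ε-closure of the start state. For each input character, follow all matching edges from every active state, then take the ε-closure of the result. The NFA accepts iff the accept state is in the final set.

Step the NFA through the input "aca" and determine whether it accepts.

initial (ε-close {0}): {0,1,2,3,4,6,7,8}
'a' @ 1: {1,2,3,4,6,7,8,9}  [accepting]
'c' @ 2: {1,2,3,4,5,6,7,8}  [accepting]
'a' @ 3: {1,2,3,4,6,7,8,9}  [accepting]
final: {1,2,3,4,6,7,8,9}; accept 1 in set

Answer: ACCEPT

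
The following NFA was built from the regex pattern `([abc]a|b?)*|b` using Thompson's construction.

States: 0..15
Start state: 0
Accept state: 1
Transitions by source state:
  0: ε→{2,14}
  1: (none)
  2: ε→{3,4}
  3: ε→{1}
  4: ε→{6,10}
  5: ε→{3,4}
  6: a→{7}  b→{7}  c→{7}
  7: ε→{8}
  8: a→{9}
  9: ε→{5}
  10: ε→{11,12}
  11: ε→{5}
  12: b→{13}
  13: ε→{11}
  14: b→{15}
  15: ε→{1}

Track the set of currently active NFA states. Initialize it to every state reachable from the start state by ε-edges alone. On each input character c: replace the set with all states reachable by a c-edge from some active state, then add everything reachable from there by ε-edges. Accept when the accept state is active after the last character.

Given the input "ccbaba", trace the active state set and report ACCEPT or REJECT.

Answer: REJECT

Steps:
initial (ε-close {0}): {0,1,2,3,4,5,6,10,11,12,14}
'c' @ 1: {7,8}
'c' @ 2: {}  — state set empty
rest 'baba' ignored (set empty)
end set {} — state 1 not in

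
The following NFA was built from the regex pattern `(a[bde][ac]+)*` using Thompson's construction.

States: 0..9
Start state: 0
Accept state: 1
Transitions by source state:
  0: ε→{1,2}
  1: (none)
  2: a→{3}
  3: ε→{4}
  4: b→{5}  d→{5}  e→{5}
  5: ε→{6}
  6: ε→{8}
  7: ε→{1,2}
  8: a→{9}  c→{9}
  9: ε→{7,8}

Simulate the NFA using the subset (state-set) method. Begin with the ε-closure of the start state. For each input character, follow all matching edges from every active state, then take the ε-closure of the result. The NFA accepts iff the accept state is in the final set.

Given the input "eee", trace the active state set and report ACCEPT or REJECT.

start: ε-closure({0}) = {0,1,2}
'e' @ 1: {}  — state set empty
rest 'ee' ignored (set empty)
end set {} — state 1 not in

Answer: REJECT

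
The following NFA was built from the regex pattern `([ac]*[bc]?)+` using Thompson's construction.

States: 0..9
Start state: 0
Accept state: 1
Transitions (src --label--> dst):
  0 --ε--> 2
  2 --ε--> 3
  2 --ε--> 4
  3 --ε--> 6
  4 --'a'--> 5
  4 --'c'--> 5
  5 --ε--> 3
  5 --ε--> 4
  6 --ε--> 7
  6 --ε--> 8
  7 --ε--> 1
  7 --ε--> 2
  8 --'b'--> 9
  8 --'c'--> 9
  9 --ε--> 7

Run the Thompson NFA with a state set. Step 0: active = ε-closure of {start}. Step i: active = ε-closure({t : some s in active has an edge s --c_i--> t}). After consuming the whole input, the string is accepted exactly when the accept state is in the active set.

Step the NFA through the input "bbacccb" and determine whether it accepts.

Answer: ACCEPT

Derivation:
S₀ = ε-closure({0}) = {0,1,2,3,4,6,7,8}
'b' @ 1: {1,2,3,4,6,7,8,9}  ✓accept
'b' @ 2: {1,2,3,4,6,7,8,9}  ✓accept
'a' @ 3: {1,2,3,4,5,6,7,8}  ✓accept
'c' @ 4: {1,2,3,4,5,6,7,8,9}  ✓accept
'c' @ 5: {1,2,3,4,5,6,7,8,9}  ✓accept
'c' @ 6: {1,2,3,4,5,6,7,8,9}  ✓accept
'b' @ 7: {1,2,3,4,6,7,8,9}  ✓accept
final: {1,2,3,4,6,7,8,9}; accept 1 in set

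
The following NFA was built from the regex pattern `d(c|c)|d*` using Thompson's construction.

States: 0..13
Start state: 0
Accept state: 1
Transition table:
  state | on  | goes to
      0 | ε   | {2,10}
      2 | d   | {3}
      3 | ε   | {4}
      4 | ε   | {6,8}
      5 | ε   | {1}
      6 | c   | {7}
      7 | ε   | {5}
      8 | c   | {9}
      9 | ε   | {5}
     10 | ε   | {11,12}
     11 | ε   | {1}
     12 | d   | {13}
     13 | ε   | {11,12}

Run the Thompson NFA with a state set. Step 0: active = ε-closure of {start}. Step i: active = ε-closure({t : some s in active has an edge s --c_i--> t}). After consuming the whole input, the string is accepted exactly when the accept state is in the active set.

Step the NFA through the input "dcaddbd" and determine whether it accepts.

Answer: REJECT

Derivation:
S₀ = ε-closure({0}) = {0,1,2,10,11,12}
'd' @ 1: {1,3,4,6,8,11,12,13}  ✓accept
'c' @ 2: {1,5,7,9}  ✓accept
'a' @ 3: {}  — no active states
rest 'ddbd' ignored (set empty)
after full input: {}  (accept=1 not in)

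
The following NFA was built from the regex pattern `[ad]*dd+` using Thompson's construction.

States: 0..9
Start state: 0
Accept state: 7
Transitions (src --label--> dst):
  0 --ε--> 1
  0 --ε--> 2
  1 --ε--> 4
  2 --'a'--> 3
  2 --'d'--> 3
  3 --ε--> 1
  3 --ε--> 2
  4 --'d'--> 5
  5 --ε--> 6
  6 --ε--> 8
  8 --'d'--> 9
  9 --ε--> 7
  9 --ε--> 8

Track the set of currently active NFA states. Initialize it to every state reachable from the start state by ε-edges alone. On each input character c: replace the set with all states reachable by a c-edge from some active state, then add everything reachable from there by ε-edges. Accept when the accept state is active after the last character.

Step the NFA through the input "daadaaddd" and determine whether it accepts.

Answer: ACCEPT

Trace:
start: ε-closure({0}) = {0,1,2,4}
'd' @ 1: {1,2,3,4,5,6,8}
'a' @ 2: {1,2,3,4}
'a' @ 3: {1,2,3,4}
'd' @ 4: {1,2,3,4,5,6,8}
'a' @ 5: {1,2,3,4}
'a' @ 6: {1,2,3,4}
'd' @ 7: {1,2,3,4,5,6,8}
'd' @ 8: {1,2,3,4,5,6,7,8,9}  (accept∈set)
'd' @ 9: {1,2,3,4,5,6,7,8,9}  (accept∈set)
after full input: {1,2,3,4,5,6,7,8,9}  (accept=7 in)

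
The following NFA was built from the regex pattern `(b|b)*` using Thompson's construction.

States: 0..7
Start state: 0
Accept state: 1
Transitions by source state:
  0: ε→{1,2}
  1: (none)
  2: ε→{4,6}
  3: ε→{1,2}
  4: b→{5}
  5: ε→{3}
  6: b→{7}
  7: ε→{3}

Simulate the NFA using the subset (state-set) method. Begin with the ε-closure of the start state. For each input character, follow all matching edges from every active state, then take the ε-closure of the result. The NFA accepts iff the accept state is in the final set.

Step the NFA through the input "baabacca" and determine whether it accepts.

S₀ = ε-closure({0}) = {0,1,2,4,6}
'b' @ 1: {1,2,3,4,5,6,7}  (accept∈set)
'a' @ 2: {}  — no active states
rest 'abacca' ignored (set empty)
after full input: {}  (accept=1 not in)

Answer: REJECT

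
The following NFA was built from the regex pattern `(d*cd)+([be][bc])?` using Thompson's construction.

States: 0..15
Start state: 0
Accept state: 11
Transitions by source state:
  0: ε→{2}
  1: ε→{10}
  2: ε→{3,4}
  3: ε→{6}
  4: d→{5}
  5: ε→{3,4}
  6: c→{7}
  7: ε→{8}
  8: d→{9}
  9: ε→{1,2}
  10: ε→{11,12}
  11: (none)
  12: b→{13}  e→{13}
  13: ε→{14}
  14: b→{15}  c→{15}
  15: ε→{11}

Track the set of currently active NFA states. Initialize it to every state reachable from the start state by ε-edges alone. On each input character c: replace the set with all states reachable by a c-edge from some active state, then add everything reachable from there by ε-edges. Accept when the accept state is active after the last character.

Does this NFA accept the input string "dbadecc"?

initial (ε-close {0}): {0,2,3,4,6}
'd' @ 1: {3,4,5,6}
'b' @ 2: {}  — no active states
rest 'adecc' ignored (set empty)
after full input: {}  (accept=11 not in)

Answer: REJECT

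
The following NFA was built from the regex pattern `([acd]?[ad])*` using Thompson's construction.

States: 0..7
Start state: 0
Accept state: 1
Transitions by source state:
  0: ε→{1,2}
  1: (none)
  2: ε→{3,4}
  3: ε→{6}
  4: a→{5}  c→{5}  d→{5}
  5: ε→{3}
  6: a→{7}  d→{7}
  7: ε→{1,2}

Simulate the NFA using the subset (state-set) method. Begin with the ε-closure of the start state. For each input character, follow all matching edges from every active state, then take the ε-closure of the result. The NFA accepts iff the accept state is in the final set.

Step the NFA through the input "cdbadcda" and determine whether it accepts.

start: ε-closure({0}) = {0,1,2,3,4,6}
'c' @ 1: {3,5,6}
'd' @ 2: {1,2,3,4,6,7}  (accept∈set)
'b' @ 3: {}  — no active states
rest 'adcda' ignored (set empty)
after full input: {}  (accept=1 not in)

Answer: REJECT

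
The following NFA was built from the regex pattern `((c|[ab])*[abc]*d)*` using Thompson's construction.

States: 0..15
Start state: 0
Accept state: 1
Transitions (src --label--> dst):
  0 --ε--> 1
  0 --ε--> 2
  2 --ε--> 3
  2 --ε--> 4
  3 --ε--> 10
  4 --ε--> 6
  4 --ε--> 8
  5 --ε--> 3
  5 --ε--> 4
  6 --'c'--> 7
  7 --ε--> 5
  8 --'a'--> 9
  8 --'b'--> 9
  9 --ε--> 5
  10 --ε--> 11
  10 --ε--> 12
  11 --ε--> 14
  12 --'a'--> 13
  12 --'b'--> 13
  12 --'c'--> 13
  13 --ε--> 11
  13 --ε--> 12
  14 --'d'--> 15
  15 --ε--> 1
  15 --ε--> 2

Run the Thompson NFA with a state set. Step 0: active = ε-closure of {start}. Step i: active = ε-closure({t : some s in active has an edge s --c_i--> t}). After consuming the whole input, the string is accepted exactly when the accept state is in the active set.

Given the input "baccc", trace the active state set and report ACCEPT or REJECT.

Answer: REJECT

Steps:
initial (ε-close {0}): {0,1,2,3,4,6,8,10,11,12,14}
'b' @ 1: {3,4,5,6,8,9,10,11,12,13,14}
'a' @ 2: {3,4,5,6,8,9,10,11,12,13,14}
'c' @ 3: {3,4,5,6,7,8,10,11,12,13,14}
'c' @ 4: {3,4,5,6,7,8,10,11,12,13,14}
'c' @ 5: {3,4,5,6,7,8,10,11,12,13,14}
end set {3,4,5,6,7,8,10,11,12,13,14} — state 1 not in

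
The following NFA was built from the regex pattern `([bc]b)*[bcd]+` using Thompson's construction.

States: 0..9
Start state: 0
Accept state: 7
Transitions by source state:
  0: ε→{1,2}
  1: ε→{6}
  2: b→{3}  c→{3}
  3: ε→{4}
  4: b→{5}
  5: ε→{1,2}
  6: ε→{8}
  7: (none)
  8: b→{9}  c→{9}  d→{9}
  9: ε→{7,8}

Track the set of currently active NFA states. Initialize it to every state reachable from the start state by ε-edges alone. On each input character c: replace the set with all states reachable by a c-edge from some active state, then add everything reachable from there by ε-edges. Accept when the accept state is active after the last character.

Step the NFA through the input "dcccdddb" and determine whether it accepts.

initial (ε-close {0}): {0,1,2,6,8}
'd' @ 1: {7,8,9}  (accept∈set)
'c' @ 2: {7,8,9}  (accept∈set)
'c' @ 3: {7,8,9}  (accept∈set)
'c' @ 4: {7,8,9}  (accept∈set)
'd' @ 5: {7,8,9}  (accept∈set)
'd' @ 6: {7,8,9}  (accept∈set)
'd' @ 7: {7,8,9}  (accept∈set)
'b' @ 8: {7,8,9}  (accept∈set)
final: {7,8,9}; accept 7 in set

Answer: ACCEPT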